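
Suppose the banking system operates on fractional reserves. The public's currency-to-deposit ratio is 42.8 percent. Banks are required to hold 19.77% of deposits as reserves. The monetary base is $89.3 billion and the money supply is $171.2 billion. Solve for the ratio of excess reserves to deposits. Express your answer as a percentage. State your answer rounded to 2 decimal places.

Using m = M/MB = 171.2/89.3 ≈ 1.917133. Since m = (1 + c)/(c + rr + e), the denominator satisfies c + rr + e = (1 + c)/m = (1 + 0.428) / 1.917133 ≈ 0.744862.
With c = 0.428 and rr = 0.1977, the ratio of excess reserves to deposits is 0.744862 − 0.428 − 0.1977 = 0.119162.

11.92%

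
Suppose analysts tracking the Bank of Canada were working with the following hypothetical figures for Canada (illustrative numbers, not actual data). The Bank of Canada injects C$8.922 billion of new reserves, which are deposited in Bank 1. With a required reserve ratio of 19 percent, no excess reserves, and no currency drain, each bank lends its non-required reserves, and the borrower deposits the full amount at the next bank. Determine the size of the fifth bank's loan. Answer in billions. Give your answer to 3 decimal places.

Each bank lends a fraction (1 − rr) = 0.8100 of the deposit it receives, so Bank 5 receives 8.922·0.8100^4 and lends 8.922·0.8100^5 ≈ 3.1109 billion.

C$3.111 billion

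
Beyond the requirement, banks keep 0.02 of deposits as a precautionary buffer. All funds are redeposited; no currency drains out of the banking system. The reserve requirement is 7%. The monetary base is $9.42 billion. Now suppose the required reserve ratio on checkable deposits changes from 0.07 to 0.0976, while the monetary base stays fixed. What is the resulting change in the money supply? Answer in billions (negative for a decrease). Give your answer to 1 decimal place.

-24.6 billion

Initially m₁ = 1 / (0.07 + 0.02) ≈ 11.1111, so M₁ = 11.1111 × 9.42 ≈ 104.6666 billion.
After the change m₂ = 1 / (0.0976 + 0.02) ≈ 8.5034, so M₂ = 8.5034 × 9.42 ≈ 80.102 billion.
ΔM = M₂ − M₁ = 80.102 − 104.6666 = -24.5646 billion.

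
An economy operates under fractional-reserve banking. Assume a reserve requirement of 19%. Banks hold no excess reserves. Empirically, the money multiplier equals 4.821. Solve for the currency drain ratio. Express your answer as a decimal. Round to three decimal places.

0.022

Using m = 4.821. From m = (1 + c)/(c + rr + e), rearranging gives 1 + c = m·(c + rr + e), so c·(1 − m) = m·(rr + e) − 1.
Hence c = [m·(rr + e) − 1]/(1 − m) = [4.821 × (0.19 + 0) − 1] / (1 − 4.821) ≈ 0.021986.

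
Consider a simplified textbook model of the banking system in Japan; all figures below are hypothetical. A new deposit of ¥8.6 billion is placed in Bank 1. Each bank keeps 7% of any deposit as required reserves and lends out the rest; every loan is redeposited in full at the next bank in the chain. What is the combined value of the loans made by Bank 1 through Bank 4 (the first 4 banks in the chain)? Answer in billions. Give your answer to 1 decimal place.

Bank i lends (1 − rr)^i of the original deposit: Bank 1 lends 8.6·0.9300 = 7.9980, Bank 2 lends 8.6·0.9300² ≈ 7.4381, and so on.
Summing a geometric series: total = 8.6·[0.9300·(1 − 0.9300^4) / (1 − 0.9300)] ≈ 28.7869 billion.

¥28.8 billion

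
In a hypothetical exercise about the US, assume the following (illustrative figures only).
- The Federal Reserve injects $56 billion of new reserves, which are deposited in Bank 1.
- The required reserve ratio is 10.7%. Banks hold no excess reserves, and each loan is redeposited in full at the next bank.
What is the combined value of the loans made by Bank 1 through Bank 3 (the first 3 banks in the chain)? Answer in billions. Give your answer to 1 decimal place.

Bank i lends (1 − rr)^i of the original deposit: Bank 1 lends 56·0.8930 = 50.0080, Bank 2 lends 56·0.8930² ≈ 44.6571, and so on.
Summing a geometric series: total = 56·[0.8930·(1 − 0.8930^3) / (1 − 0.8930)] ≈ 134.5440 billion.

$134.5 billion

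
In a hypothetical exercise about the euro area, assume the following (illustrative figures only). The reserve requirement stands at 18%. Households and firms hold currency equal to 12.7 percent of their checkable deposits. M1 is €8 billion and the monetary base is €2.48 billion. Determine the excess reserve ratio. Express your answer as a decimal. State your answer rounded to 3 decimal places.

0.042

Using m = M/MB = 8/2.48 ≈ 3.225806. Since m = (1 + c)/(c + rr + e), the denominator satisfies c + rr + e = (1 + c)/m = (1 + 0.127) / 3.225806 ≈ 0.349370.
With c = 0.127 and rr = 0.18, the excess reserve ratio is 0.349370 − 0.127 − 0.18 = 0.04237.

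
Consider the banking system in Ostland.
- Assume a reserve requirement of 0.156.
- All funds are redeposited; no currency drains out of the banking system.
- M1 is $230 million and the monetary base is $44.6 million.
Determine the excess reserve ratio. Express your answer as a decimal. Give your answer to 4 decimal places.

0.0379

Using m = M/MB = 230/44.6 ≈ 5.156951. Since m = (1 + c)/(c + rr + e), the denominator satisfies c + rr + e = (1 + c)/m = (1 + 0) / 5.156951 ≈ 0.193913.
With c = 0 and rr = 0.156, the excess reserve ratio is 0.193913 − 0 − 0.156 = 0.037913.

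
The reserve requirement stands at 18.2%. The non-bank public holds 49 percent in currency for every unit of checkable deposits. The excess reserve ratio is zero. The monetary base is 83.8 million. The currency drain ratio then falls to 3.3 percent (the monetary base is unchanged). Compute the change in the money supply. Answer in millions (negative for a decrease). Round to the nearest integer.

217 million

Initially m₁ = (1 + 0.49) / (0.182 + 0.49) ≈ 2.2173, so M₁ = 2.2173 × 83.8 ≈ 185.8097 million.
After the change m₂ = (1 + 0.033) / (0.182 + 0.033) ≈ 4.8047, so M₂ = 4.8047 × 83.8 ≈ 402.6339 million.
ΔM = M₂ − M₁ = 402.6339 − 185.8097 = 216.8242 million.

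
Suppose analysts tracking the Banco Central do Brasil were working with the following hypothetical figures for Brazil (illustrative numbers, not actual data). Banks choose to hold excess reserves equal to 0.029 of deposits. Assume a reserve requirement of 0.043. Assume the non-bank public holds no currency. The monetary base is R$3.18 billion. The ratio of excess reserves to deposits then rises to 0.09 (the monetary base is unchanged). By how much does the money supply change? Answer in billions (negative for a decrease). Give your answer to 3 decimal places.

Initially m₁ = 1 / (0.043 + 0.029) ≈ 13.88889, so M₁ = 13.88889 × 3.18 ≈ 44.1667 billion.
After the change m₂ = 1 / (0.043 + 0.09) ≈ 7.51880, so M₂ = 7.51880 × 3.18 ≈ 23.9098 billion.
ΔM = M₂ − M₁ = 23.9098 − 44.1667 = -20.2569 billion.

-20.257 billion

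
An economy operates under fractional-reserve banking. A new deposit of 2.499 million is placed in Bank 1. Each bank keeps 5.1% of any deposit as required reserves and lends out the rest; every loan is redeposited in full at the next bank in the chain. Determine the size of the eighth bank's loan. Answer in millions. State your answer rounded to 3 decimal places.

1.644 million

Each bank lends a fraction (1 − rr) = 0.9490 of the deposit it receives, so Bank 8 receives 2.499·0.9490^7 and lends 2.499·0.9490^8 ≈ 1.6440 million.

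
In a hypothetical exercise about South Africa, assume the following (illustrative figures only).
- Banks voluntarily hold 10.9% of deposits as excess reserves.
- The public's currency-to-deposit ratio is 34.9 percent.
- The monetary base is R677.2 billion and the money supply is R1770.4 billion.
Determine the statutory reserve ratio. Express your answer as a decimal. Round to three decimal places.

0.058

Using m = M/MB = 1770.4/677.2 ≈ 2.614294. Since m = (1 + c)/(c + rr + e), the denominator satisfies c + rr + e = (1 + c)/m = (1 + 0.349) / 2.614294 ≈ 0.516009.
With c = 0.349 and e = 0.109, the statutory reserve ratio is 0.516009 − 0.349 − 0.109 = 0.058009.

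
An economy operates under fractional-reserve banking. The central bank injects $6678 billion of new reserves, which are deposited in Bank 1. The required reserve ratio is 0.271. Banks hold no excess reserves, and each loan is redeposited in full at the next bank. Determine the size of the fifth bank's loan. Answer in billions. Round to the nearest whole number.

$1375 billion

Each bank lends a fraction (1 − rr) = 0.7290 of the deposit it receives, so Bank 5 receives 6678·0.7290^4 and lends 6678·0.7290^5 ≈ 1374.9410 billion.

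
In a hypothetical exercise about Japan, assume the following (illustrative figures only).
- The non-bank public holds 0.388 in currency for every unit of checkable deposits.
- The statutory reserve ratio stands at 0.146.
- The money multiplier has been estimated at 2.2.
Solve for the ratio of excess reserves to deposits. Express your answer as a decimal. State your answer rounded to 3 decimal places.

Using m = 2.2. Since m = (1 + c)/(c + rr + e), the denominator satisfies c + rr + e = (1 + c)/m = (1 + 0.388) / 2.2 ≈ 0.630909.
With c = 0.388 and rr = 0.146, the ratio of excess reserves to deposits is 0.630909 − 0.388 − 0.146 = 0.096909.

0.097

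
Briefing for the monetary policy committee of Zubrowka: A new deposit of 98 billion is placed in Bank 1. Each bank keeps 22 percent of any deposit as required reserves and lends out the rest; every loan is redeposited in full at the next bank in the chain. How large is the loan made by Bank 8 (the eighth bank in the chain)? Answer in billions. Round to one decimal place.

Each bank lends a fraction (1 − rr) = 0.7800 of the deposit it receives, so Bank 8 receives 98·0.7800^7 and lends 98·0.7800^8 ≈ 13.4271 billion.

13.4 billion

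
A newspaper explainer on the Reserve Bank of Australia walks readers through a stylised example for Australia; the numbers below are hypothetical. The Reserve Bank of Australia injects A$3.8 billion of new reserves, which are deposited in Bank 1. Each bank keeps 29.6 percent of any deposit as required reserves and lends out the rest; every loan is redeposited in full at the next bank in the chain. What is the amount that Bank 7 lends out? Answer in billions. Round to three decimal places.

A$0.326 billion

Each bank lends a fraction (1 − rr) = 0.7040 of the deposit it receives, so Bank 7 receives 3.8·0.7040^6 and lends 3.8·0.7040^7 ≈ 0.3257 billion.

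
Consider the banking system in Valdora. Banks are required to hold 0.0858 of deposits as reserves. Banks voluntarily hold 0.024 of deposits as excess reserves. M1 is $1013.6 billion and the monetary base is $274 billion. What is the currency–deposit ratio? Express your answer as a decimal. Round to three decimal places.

Using m = M/MB = 1013.6/274 ≈ 3.699270. From m = (1 + c)/(c + rr + e), rearranging gives 1 + c = m·(c + rr + e), so c·(1 − m) = m·(rr + e) − 1.
Hence c = [m·(rr + e) − 1]/(1 − m) = [3.699270 × (0.0858 + 0.024) − 1] / (1 − 3.699270) ≈ 0.219993.

0.220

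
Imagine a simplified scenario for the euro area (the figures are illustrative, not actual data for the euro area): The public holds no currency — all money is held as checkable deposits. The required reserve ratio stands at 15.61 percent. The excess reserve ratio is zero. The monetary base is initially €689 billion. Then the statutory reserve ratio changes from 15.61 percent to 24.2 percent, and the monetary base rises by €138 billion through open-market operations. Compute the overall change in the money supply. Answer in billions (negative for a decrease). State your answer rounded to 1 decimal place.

-996.5 billion

Before: m₁ = 1 / (0.1561) ≈ 6.40615, MB₁ = 689, so M₁ = 6.40615 × 689 ≈ 4413.8373 billion.
After: m₂ = 1 / (0.242) ≈ 4.13223, MB₂ = 689 + 138 = 827, so M₂ = 4.13223 × 827 ≈ 3417.3542 billion.
ΔM = M₂ − M₁ = 3417.3542 − 4413.8373 = -996.4831 billion.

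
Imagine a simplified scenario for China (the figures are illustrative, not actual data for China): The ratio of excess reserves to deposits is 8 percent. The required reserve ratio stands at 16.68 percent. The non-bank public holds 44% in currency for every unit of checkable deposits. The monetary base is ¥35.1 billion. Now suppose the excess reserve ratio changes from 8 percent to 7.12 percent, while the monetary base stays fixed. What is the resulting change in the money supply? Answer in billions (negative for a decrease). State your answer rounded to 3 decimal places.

¥0.955 billion

Initially m₁ = (1 + 0.44) / (0.1668 + 0.08 + 0.44) ≈ 2.096680, so M₁ = 2.096680 × 35.1 ≈ 73.5935 billion.
After the change m₂ = (1 + 0.44) / (0.1668 + 0.0712 + 0.44) ≈ 2.123894, so M₂ = 2.123894 × 35.1 ≈ 74.5487 billion.
ΔM = M₂ − M₁ = 74.5487 − 73.5935 = 0.9552 billion.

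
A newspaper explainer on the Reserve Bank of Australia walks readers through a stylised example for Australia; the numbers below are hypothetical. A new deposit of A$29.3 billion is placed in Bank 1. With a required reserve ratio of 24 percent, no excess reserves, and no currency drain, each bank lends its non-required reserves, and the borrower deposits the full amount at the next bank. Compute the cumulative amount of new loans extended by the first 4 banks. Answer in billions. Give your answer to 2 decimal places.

A$61.83 billion

Bank i lends (1 − rr)^i of the original deposit: Bank 1 lends 29.3·0.7600 = 22.2680, Bank 2 lends 29.3·0.7600² ≈ 16.9237, and so on.
Summing a geometric series: total = 29.3·[0.7600·(1 − 0.7600^4) / (1 − 0.7600)] ≈ 61.8288 billion.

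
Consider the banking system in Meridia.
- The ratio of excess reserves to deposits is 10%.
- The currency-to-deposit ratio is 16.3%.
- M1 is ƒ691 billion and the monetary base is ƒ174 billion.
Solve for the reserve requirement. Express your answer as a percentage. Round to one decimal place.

3.0%

Using m = M/MB = 691/174 ≈ 3.971264. Since m = (1 + c)/(c + rr + e), the denominator satisfies c + rr + e = (1 + c)/m = (1 + 0.163) / 3.971264 ≈ 0.292854.
With c = 0.163 and e = 0.1, the reserve requirement is 0.292854 − 0.163 − 0.1 = 0.029854.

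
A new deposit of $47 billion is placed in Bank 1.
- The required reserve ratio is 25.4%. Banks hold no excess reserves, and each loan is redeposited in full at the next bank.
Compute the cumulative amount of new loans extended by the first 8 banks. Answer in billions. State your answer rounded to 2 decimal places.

$124.80 billion

Bank i lends (1 − rr)^i of the original deposit: Bank 1 lends 47·0.7460 = 35.0620, Bank 2 lends 47·0.7460² ≈ 26.1563, and so on.
Summing a geometric series: total = 47·[0.7460·(1 − 0.7460^8) / (1 − 0.7460)] ≈ 124.7986 billion.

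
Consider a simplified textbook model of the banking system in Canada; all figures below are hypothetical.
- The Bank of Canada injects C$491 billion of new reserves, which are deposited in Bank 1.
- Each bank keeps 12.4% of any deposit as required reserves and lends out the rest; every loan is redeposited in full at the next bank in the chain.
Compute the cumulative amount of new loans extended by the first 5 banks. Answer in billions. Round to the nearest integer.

Bank i lends (1 − rr)^i of the original deposit: Bank 1 lends 491·0.8760 = 430.1160, Bank 2 lends 491·0.8760² ≈ 376.7816, and so on.
Summing a geometric series: total = 491·[0.8760·(1 − 0.8760^5) / (1 − 0.8760)] ≈ 1679.3721 billion.

C$1679 billion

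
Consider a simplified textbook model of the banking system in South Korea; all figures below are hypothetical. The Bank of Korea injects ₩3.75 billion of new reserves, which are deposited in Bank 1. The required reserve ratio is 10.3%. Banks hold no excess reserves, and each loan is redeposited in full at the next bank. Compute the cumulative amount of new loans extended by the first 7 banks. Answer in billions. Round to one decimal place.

₩17.4 billion

Bank i lends (1 − rr)^i of the original deposit: Bank 1 lends 3.75·0.8970 ≈ 3.3638, Bank 2 lends 3.75·0.8970² ≈ 3.0173, and so on.
Summing a geometric series: total = 3.75·[0.8970·(1 − 0.8970^7) / (1 − 0.8970)] ≈ 17.3985 billion.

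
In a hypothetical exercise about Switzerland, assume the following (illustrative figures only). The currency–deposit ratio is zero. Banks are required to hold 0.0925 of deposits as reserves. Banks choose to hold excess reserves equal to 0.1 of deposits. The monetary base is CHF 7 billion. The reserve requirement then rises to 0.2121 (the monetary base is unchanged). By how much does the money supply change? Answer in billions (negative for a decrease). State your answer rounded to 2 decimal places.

-13.93 billion

Initially m₁ = 1 / (0.0925 + 0.1) ≈ 5.1948, so M₁ = 5.1948 × 7 = 36.3636 billion.
After the change m₂ = 1 / (0.2121 + 0.1) ≈ 3.2041, so M₂ = 3.2041 × 7 = 22.4287 billion.
ΔM = M₂ − M₁ = 22.4287 − 36.3636 = -13.9349 billion.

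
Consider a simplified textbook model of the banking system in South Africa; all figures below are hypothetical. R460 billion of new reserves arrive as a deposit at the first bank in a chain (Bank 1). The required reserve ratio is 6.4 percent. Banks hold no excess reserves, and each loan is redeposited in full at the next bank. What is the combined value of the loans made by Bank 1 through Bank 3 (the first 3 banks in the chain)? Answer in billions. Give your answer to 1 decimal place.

R1210.8 billion

Bank i lends (1 − rr)^i of the original deposit: Bank 1 lends 460·0.9360 = 430.5600, Bank 2 lends 460·0.9360² ≈ 403.0042, and so on.
Summing a geometric series: total = 460·[0.9360·(1 − 0.9360^3) / (1 − 0.9360)] ≈ 1210.7761 billion.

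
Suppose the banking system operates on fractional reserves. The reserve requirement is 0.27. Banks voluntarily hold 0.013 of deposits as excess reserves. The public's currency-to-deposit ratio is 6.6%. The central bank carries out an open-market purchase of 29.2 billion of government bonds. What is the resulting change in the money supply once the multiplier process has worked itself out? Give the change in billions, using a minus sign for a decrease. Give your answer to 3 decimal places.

89.190 billion

The money multiplier is m = (1 + c) / (rr + e + c) = (1 + 0.066) / (0.27 + 0.013 + 0.066) ≈ 3.054441.
The purchase adds 29.2 billion of base, so ΔM = m × ΔMB = 3.054441 × (+29.2) ≈ 89.1897 billion.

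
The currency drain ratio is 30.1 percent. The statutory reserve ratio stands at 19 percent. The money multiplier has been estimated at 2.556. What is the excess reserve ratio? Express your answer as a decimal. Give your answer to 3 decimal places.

Using m = 2.556. Since m = (1 + c)/(c + rr + e), the denominator satisfies c + rr + e = (1 + c)/m = (1 + 0.301) / 2.556 ≈ 0.508998.
With c = 0.301 and rr = 0.19, the excess reserve ratio is 0.508998 − 0.301 − 0.19 = 0.017998.

0.018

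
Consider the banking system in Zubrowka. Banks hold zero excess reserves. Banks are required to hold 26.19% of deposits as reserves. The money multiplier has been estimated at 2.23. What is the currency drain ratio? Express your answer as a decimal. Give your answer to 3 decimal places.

0.338

Using m = 2.23. From m = (1 + c)/(c + rr + e), rearranging gives 1 + c = m·(c + rr + e), so c·(1 − m) = m·(rr + e) − 1.
Hence c = [m·(rr + e) − 1]/(1 − m) = [2.23 × (0.2619 + 0) − 1] / (1 − 2.23) ≈ 0.338181.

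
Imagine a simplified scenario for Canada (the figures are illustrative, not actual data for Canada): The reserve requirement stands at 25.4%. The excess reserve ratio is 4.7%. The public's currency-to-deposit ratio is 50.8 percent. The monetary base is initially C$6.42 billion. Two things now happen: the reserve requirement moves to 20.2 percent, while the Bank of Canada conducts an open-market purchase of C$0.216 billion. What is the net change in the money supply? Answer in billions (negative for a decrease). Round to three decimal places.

Before: m₁ = (1 + 0.508) / (0.254 + 0.047 + 0.508) ≈ 1.86403, MB₁ = 6.42, so M₁ = 1.86403 × 6.42 ≈ 11.9671 billion.
After: m₂ = (1 + 0.508) / (0.202 + 0.047 + 0.508) ≈ 1.99207, MB₂ = 6.42 + 0.216 = 6.636, so M₂ = 1.99207 × 6.636 ≈ 13.2194 billion.
ΔM = M₂ − M₁ = 13.2194 − 11.9671 = 1.2523 billion.

C$1.252 billion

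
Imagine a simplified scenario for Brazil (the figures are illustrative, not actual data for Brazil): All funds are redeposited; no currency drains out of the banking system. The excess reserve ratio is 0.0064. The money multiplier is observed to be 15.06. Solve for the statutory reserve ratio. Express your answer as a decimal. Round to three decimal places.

0.060

Using m = 15.06. Since m = (1 + c)/(c + rr + e), the denominator satisfies c + rr + e = (1 + c)/m = (1 + 0) / 15.06 ≈ 0.066401.
With c = 0 and e = 0.0064, the statutory reserve ratio is 0.066401 − 0 − 0.0064 = 0.060001.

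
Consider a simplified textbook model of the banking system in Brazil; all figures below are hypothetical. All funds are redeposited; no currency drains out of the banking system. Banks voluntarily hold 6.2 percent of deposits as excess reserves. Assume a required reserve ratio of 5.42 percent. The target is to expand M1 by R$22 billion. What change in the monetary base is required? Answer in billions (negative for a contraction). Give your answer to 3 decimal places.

The money multiplier is m = 1 / (rr + e) = 1 / (0.0542 + 0.062) ≈ 8.605852.
ΔMB = ΔM / m = (+22) / 8.605852 ≈ 2.5564 billion.

R$2.556 billion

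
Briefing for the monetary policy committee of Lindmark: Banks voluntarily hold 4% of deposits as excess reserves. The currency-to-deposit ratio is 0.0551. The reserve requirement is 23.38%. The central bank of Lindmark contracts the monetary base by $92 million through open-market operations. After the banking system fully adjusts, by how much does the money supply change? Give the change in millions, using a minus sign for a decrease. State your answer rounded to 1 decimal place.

The money multiplier is m = (1 + c) / (rr + e + c) = (1 + 0.0551) / (0.2338 + 0.04 + 0.0551) ≈ 3.2080.
The sale removes 92 million of base, so ΔM = m × ΔMB = 3.2080 × (−92) = -295.136 million.

-295.1 million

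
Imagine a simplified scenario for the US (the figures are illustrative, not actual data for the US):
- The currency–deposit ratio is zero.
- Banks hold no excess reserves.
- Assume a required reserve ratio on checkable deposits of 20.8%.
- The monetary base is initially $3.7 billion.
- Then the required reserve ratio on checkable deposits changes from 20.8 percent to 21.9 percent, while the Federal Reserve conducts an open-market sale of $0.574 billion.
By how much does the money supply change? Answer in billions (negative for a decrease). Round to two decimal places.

Before: m₁ = 1 / (0.208) ≈ 4.8077, MB₁ = 3.7, so M₁ = 4.8077 × 3.7 ≈ 17.7885 billion.
After: m₂ = 1 / (0.219) ≈ 4.5662, MB₂ = 3.7 − 0.574 = 3.126, so M₂ = 4.5662 × 3.126 ≈ 14.2739 billion.
ΔM = M₂ − M₁ = 14.2739 − 17.7885 = -3.5146 billion.

-3.51 billion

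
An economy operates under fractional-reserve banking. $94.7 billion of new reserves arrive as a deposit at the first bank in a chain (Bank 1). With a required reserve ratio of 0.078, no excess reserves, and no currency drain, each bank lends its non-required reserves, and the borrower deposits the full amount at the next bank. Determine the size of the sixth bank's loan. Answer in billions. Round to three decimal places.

$58.175 billion

Each bank lends a fraction (1 − rr) = 0.9220 of the deposit it receives, so Bank 6 receives 94.7·0.9220^5 and lends 94.7·0.9220^6 ≈ 58.1749 billion.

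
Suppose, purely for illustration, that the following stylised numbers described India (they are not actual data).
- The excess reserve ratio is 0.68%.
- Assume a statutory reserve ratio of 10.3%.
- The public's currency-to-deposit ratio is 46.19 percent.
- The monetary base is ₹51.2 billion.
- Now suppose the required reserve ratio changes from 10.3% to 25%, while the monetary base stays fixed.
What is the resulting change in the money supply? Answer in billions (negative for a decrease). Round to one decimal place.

-26.8 billion

Initially m₁ = (1 + 0.4619) / (0.103 + 0.0068 + 0.4619) ≈ 2.5571, so M₁ = 2.5571 × 51.2 ≈ 130.9235 billion.
After the change m₂ = (1 + 0.4619) / (0.25 + 0.0068 + 0.4619) ≈ 2.0341, so M₂ = 2.0341 × 51.2 ≈ 104.1459 billion.
ΔM = M₂ − M₁ = 104.1459 − 130.9235 = -26.7776 billion.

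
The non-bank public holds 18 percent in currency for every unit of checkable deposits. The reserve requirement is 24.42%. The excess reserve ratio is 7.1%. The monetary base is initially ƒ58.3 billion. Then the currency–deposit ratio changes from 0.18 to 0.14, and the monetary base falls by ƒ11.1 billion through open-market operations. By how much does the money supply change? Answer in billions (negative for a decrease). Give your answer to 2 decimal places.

-20.71 billion

Before: m₁ = (1 + 0.18) / (0.2442 + 0.071 + 0.18) ≈ 2.38288, MB₁ = 58.3, so M₁ = 2.38288 × 58.3 ≈ 138.9219 billion.
After: m₂ = (1 + 0.14) / (0.2442 + 0.071 + 0.14) ≈ 2.50439, MB₂ = 58.3 − 11.1 = 47.2, so M₂ = 2.50439 × 47.2 ≈ 118.2072 billion.
ΔM = M₂ − M₁ = 118.2072 − 138.9219 = -20.7147 billion.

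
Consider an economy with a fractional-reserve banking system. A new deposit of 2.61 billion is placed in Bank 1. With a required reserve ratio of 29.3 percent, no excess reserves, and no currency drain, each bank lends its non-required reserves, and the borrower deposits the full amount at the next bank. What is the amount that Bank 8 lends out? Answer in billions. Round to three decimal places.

Each bank lends a fraction (1 − rr) = 0.7070 of the deposit it receives, so Bank 8 receives 2.61·0.7070^7 and lends 2.61·0.7070^8 ≈ 0.1629 billion.

0.163 billion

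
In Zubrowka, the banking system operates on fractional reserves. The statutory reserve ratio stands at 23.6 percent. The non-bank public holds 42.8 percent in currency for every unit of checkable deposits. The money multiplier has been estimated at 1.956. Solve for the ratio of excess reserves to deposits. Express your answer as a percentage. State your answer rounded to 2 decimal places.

6.61%

Using m = 1.956. Since m = (1 + c)/(c + rr + e), the denominator satisfies c + rr + e = (1 + c)/m = (1 + 0.428) / 1.956 ≈ 0.730061.
With c = 0.428 and rr = 0.236, the ratio of excess reserves to deposits is 0.730061 − 0.428 − 0.236 = 0.066061.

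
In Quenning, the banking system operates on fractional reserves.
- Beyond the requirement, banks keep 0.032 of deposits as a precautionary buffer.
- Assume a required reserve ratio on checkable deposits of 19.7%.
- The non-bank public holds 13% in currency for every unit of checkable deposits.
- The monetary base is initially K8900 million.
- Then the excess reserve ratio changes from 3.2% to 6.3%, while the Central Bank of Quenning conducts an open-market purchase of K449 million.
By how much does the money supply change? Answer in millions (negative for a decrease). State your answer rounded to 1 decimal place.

Before: m₁ = (1 + 0.13) / (0.197 + 0.032 + 0.13) ≈ 3.147632, MB₁ = 8900, so M₁ = 3.147632 × 8900 = 28013.9248 million.
After: m₂ = (1 + 0.13) / (0.197 + 0.063 + 0.13) ≈ 2.897436, MB₂ = 8900 + 449 = 9349, so M₂ = 2.897436 × 9349 ≈ 27088.1292 million.
ΔM = M₂ − M₁ = 27088.1292 − 28013.9248 = -925.7956 million.

-925.8 million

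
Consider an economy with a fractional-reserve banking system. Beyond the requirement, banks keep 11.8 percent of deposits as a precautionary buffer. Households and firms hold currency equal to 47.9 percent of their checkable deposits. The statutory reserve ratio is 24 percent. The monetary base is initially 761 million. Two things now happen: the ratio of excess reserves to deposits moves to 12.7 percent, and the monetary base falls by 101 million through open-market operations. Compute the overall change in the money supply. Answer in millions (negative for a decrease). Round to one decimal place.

-190.9 million

Before: m₁ = (1 + 0.479) / (0.24 + 0.118 + 0.479) ≈ 1.76703, MB₁ = 761, so M₁ = 1.76703 × 761 ≈ 1344.7098 million.
After: m₂ = (1 + 0.479) / (0.24 + 0.127 + 0.479) ≈ 1.74823, MB₂ = 761 − 101 = 660, so M₂ = 1.74823 × 660 = 1153.8318 million.
ΔM = M₂ − M₁ = 1153.8318 − 1344.7098 = -190.878 million.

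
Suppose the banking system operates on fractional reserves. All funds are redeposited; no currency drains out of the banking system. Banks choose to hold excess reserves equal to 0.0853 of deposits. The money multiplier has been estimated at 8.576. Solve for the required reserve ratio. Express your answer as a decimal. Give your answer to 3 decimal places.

Using m = 8.576. Since m = (1 + c)/(c + rr + e), the denominator satisfies c + rr + e = (1 + c)/m = (1 + 0) / 8.576 ≈ 0.116604.
With c = 0 and e = 0.0853, the required reserve ratio is 0.116604 − 0 − 0.0853 = 0.031304.

0.031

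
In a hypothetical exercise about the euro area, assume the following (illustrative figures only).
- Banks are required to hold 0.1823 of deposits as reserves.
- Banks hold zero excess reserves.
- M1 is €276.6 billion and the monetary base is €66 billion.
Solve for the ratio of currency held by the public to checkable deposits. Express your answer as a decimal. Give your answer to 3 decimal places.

Using m = M/MB = 276.6/66 ≈ 4.190909. From m = (1 + c)/(c + rr + e), rearranging gives 1 + c = m·(c + rr + e), so c·(1 − m) = m·(rr + e) − 1.
Hence c = [m·(rr + e) − 1]/(1 − m) = [4.190909 × (0.1823 + 0) − 1] / (1 − 4.190909) ≈ 0.073959.

0.074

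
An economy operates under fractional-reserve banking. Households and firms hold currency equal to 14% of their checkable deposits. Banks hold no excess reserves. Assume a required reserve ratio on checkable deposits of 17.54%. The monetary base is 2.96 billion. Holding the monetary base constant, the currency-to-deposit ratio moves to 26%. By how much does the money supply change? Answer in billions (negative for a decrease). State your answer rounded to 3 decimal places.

-2.133 billion

Initially m₁ = (1 + 0.14) / (0.1754 + 0.14) ≈ 3.61446, so M₁ = 3.61446 × 2.96 ≈ 10.6988 billion.
After the change m₂ = (1 + 0.26) / (0.1754 + 0.26) ≈ 2.89389, so M₂ = 2.89389 × 2.96 ≈ 8.5659 billion.
ΔM = M₂ − M₁ = 8.5659 − 10.6988 = -2.1329 billion.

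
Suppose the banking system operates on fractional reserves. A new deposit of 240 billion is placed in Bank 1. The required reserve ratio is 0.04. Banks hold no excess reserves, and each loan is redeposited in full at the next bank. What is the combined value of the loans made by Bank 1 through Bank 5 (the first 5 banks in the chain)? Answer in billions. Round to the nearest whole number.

Bank i lends (1 − rr)^i of the original deposit: Bank 1 lends 240·0.9600 = 230.4000, Bank 2 lends 240·0.9600² = 221.1840, and so on.
Summing a geometric series: total = 240·[0.9600·(1 − 0.9600^5) / (1 − 0.9600)] ≈ 1063.4533 billion.

1063 billion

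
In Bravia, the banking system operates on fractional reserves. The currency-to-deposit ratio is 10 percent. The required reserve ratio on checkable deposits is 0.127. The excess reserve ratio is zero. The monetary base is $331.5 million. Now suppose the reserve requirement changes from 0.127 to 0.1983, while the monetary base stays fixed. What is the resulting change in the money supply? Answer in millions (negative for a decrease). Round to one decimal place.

-384.0 million

Initially m₁ = (1 + 0.1) / (0.127 + 0.1) ≈ 4.84581, so M₁ = 4.84581 × 331.5 ≈ 1606.386 million.
After the change m₂ = (1 + 0.1) / (0.1983 + 0.1) ≈ 3.68756, so M₂ = 3.68756 × 331.5 ≈ 1222.4261 million.
ΔM = M₂ − M₁ = 1222.4261 − 1606.386 = -383.9599 million.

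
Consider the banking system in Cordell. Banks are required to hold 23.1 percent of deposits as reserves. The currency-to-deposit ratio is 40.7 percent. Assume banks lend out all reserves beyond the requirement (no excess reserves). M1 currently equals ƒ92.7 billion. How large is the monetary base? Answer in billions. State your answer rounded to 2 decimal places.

ƒ42.03 billion

The money multiplier is m = (1 + c) / (rr + c) = (1 + 0.407) / (0.231 + 0.407) ≈ 2.20533.
MB = M / m = 92.7 / 2.20533 ≈ 42.0345 billion.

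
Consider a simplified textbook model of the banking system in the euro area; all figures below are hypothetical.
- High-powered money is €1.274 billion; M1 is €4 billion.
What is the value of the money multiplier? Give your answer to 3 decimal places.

3.140

The money multiplier is m = M / MB = 4 / 1.274 ≈ 3.13972.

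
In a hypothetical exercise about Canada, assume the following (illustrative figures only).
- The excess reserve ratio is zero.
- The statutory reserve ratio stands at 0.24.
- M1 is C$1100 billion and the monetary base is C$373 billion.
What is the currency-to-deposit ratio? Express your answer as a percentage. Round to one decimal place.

Using m = M/MB = 1100/373 ≈ 2.949062. From m = (1 + c)/(c + rr + e), rearranging gives 1 + c = m·(c + rr + e), so c·(1 − m) = m·(rr + e) − 1.
Hence c = [m·(rr + e) − 1]/(1 − m) = [2.949062 × (0.24 + 0) − 1] / (1 − 2.949062) ≈ 0.149931.

15.0%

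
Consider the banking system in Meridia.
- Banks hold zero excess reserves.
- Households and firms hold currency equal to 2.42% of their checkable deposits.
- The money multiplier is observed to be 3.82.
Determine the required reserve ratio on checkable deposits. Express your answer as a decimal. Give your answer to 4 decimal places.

Using m = 3.82. Since m = (1 + c)/(c + rr + e), the denominator satisfies c + rr + e = (1 + c)/m = (1 + 0.0242) / 3.82 ≈ 0.268115.
With c = 0.0242 and e = 0, the required reserve ratio on checkable deposits is 0.268115 − 0.0242 − 0 = 0.243915.

0.2439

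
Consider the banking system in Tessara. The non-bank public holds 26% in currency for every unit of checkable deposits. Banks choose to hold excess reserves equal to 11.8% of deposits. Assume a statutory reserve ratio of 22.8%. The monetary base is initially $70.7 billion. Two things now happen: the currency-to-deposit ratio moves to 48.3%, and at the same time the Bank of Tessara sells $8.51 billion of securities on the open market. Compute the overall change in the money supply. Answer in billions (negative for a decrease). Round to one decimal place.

Before: m₁ = (1 + 0.26) / (0.228 + 0.118 + 0.26) ≈ 2.0792, MB₁ = 70.7, so M₁ = 2.0792 × 70.7 ≈ 146.9994 billion.
After: m₂ = (1 + 0.483) / (0.228 + 0.118 + 0.483) ≈ 1.7889, MB₂ = 70.7 − 8.51 = 62.19, so M₂ = 1.7889 × 62.19 ≈ 111.2517 billion.
ΔM = M₂ − M₁ = 111.2517 − 146.9994 = -35.7477 billion.

-35.7 billion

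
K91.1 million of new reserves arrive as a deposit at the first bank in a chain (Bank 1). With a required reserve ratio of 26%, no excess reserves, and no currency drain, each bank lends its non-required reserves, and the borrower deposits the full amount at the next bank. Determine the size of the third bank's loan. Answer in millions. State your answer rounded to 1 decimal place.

Each bank lends a fraction (1 − rr) = 0.7400 of the deposit it receives, so Bank 3 receives 91.1·0.7400^2 and lends 91.1·0.7400^3 ≈ 36.9159 million.

K36.9 million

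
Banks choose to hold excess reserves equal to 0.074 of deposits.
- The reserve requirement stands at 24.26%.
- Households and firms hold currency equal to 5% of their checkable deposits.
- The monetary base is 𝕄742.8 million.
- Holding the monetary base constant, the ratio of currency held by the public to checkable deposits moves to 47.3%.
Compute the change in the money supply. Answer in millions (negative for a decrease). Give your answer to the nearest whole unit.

Initially m₁ = (1 + 0.05) / (0.2426 + 0.074 + 0.05) ≈ 2.8642, so M₁ = 2.8642 × 742.8 ≈ 2127.5278 million.
After the change m₂ = (1 + 0.473) / (0.2426 + 0.074 + 0.473) ≈ 1.8655, so M₂ = 1.8655 × 742.8 = 1385.6934 million.
ΔM = M₂ − M₁ = 1385.6934 − 2127.5278 = -741.8344 million.

-742 million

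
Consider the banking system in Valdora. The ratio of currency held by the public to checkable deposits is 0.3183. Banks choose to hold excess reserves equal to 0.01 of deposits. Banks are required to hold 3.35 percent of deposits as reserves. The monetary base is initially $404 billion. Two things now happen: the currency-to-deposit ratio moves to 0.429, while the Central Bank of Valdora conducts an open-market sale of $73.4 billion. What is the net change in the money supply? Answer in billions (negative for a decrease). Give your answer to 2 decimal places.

-472.22 billion

Before: m₁ = (1 + 0.3183) / (0.0335 + 0.01 + 0.3183) ≈ 3.643726, MB₁ = 404, so M₁ = 3.643726 × 404 ≈ 1472.0653 billion.
After: m₂ = (1 + 0.429) / (0.0335 + 0.01 + 0.429) ≈ 3.024339, MB₂ = 404 − 73.4 = 330.6, so M₂ = 3.024339 × 330.6 ≈ 999.8465 billion.
ΔM = M₂ − M₁ = 999.8465 − 1472.0653 = -472.2188 billion.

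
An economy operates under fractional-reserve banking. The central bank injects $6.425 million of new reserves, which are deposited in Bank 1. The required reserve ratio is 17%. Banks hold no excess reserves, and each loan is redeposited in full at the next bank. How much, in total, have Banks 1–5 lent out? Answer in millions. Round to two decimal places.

$19.01 million

Bank i lends (1 − rr)^i of the original deposit: Bank 1 lends 6.425·0.8300 ≈ 5.3327, Bank 2 lends 6.425·0.8300² ≈ 4.4262, and so on.
Summing a geometric series: total = 6.425·[0.8300·(1 − 0.8300^5) / (1 − 0.8300)] ≈ 19.0127 million.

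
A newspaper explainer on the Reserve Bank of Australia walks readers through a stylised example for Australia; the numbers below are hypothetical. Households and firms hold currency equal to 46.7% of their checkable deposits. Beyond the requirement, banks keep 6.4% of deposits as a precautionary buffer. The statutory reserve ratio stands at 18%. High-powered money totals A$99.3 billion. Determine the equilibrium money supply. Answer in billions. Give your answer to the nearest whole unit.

The money multiplier is m = (1 + c) / (rr + e + c) = (1 + 0.467) / (0.18 + 0.064 + 0.467) ≈ 2.0633.
So M = m × MB = 2.0633 × 99.3 ≈ 204.8857 billion.

A$205 billion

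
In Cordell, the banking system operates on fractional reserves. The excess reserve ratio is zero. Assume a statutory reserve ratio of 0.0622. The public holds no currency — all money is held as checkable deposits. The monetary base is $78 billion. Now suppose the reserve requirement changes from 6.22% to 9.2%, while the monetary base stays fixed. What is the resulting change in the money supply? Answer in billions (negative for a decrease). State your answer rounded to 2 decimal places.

Initially m₁ = 1 / (0.0622) ≈ 16.07717, so M₁ = 16.07717 × 78 ≈ 1254.0193 billion.
After the change m₂ = 1 / (0.092) ≈ 10.86957, so M₂ = 10.86957 × 78 ≈ 847.8265 billion.
ΔM = M₂ − M₁ = 847.8265 − 1254.0193 = -406.1928 billion.

-406.19 billion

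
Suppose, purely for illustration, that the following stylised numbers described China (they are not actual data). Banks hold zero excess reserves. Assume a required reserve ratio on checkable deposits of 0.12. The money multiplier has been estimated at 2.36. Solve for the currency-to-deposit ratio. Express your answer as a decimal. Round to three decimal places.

0.527

Using m = 2.36. From m = (1 + c)/(c + rr + e), rearranging gives 1 + c = m·(c + rr + e), so c·(1 − m) = m·(rr + e) − 1.
Hence c = [m·(rr + e) − 1]/(1 − m) = [2.36 × (0.12 + 0) − 1] / (1 − 2.36) ≈ 0.527059.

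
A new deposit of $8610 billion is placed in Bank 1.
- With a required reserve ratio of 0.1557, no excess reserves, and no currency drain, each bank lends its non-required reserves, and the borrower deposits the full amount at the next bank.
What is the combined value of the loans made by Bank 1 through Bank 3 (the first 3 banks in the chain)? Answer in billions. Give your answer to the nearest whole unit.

Bank i lends (1 − rr)^i of the original deposit: Bank 1 lends 8610·0.8443 = 7269.4230, Bank 2 lends 8610·0.8443² ≈ 6137.5738, and so on.
Summing a geometric series: total = 8610·[0.8443·(1 − 0.8443^3) / (1 − 0.8443)] ≈ 18588.9504 billion.

$18589 billion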